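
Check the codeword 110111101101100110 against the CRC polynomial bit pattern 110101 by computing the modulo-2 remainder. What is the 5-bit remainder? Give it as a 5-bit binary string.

Modulo-2 division of 110111101101100110 by 110101:
  pos 0: 110111 XOR 110101 = 000010
  pos 4: 101011 XOR 110101 = 011110
  pos 5: 111100 XOR 110101 = 001001
  pos 7: 100111 XOR 110101 = 010010
  pos 8: 100100 XOR 110101 = 010001
  pos 9: 100010 XOR 110101 = 010111
  pos 10: 101111 XOR 110101 = 011010
  pos 11: 110101 XOR 110101 = 000000
Remainder = 00000 (zero — the frame passes the CRC check).

00000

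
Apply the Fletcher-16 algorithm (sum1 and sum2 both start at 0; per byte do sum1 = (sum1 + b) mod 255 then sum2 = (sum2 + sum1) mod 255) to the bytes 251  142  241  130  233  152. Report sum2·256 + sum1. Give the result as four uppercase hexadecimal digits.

Running sums (mod 255):
  after byte 0 (251): sum1=251, sum2=251
  after byte 1 (142): sum1=138, sum2=134
  after byte 2 (241): sum1=124, sum2=3
  after byte 3 (130): sum1=254, sum2=2
  after byte 4 (233): sum1=232, sum2=234
  after byte 5 (152): sum1=129, sum2=108
Checksum = sum2·256 + sum1 = 108·256 + 129 = 27777 = 0x6C81.

6C81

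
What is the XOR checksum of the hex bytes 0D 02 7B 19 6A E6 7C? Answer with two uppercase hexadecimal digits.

9D

XOR the bytes together:
  start with 0x0D
  0x0D ⊕ 0x02 = 0x0F
  0x0F ⊕ 0x7B = 0x74
  0x74 ⊕ 0x19 = 0x6D
  0x6D ⊕ 0x6A = 0x07
  0x07 ⊕ 0xE6 = 0xE1
  0xE1 ⊕ 0x7C = 0x9D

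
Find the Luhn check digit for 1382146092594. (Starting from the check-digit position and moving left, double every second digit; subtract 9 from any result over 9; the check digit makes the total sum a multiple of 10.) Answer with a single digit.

8

Partial digits right→left: 4 9 5 2 9 0 6 4 1 2 8 3 1
Double every second digit counting from the check-digit position (so the 1st, 3rd, 5th, ... of the partial from the right).
  doubled (with −9 where >9): 8 1 9 3 2 7 2 → sum 32
  kept as-is: 9 2 0 4 2 3 → sum 20
Total = 32 + 20 = 52.
Check digit = (10 − (52 mod 10)) mod 10 = 8.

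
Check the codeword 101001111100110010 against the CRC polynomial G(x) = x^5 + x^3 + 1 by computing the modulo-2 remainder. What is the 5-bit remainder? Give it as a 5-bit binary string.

00000

Modulo-2 division of 101001111100110010 by 101001:
  pos 0: 101001 XOR 101001 = 000000
  pos 6: 111100 XOR 101001 = 010101
  pos 7: 101011 XOR 101001 = 000010
  pos 11: 101001 XOR 101001 = 000000
Remainder = 00000 (zero — the frame passes the CRC check).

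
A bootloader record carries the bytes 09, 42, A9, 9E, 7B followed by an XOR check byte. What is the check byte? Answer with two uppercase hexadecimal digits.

07

XOR the bytes together:
  start with 0x09
  0x09 ⊕ 0x42 = 0x4B
  0x4B ⊕ 0xA9 = 0xE2
  0xE2 ⊕ 0x9E = 0x7C
  0x7C ⊕ 0x7B = 0x07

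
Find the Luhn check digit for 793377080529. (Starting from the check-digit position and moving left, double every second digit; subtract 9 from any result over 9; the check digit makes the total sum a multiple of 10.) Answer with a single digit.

4

Partial digits right→left: 9 2 5 0 8 0 7 7 3 3 9 7
Double every second digit counting from the check-digit position (so the 1st, 3rd, 5th, ... of the partial from the right).
  doubled (with −9 where >9): 9 1 7 5 6 9 → sum 37
  kept as-is: 2 0 0 7 3 7 → sum 19
Total = 37 + 19 = 56.
Check digit = (10 − (56 mod 10)) mod 10 = 4.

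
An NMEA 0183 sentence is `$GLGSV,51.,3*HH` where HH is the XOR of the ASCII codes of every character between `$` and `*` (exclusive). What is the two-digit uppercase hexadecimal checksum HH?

50

XOR the ASCII codes of the payload characters:
  'G' = 0x47 → acc = 0x47
  'L' = 0x4C → acc = 0x0B
  'G' = 0x47 → acc = 0x4C
  'S' = 0x53 → acc = 0x1F
  'V' = 0x56 → acc = 0x49
  ',' = 0x2C → acc = 0x65
  '5' = 0x35 → acc = 0x50
  '1' = 0x31 → acc = 0x61
  '.' = 0x2E → acc = 0x4F
  ',' = 0x2C → acc = 0x63
  '3' = 0x33 → acc = 0x50
Checksum = 0x50.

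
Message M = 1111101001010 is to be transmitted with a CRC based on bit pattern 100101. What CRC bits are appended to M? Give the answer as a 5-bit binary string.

10110

Append 5 zeros: 111110100101000000. Divide by 100101 (XOR where the leading bit is 1):
  pos 0: 111110 XOR 100101 = 011011
  pos 1: 110111 XOR 100101 = 010010
  pos 2: 100100 XOR 100101 = 000001
  pos 7: 101010 XOR 100101 = 001111
  pos 9: 111100 XOR 100101 = 011001
  pos 10: 110010 XOR 100101 = 010111
  pos 11: 101110 XOR 100101 = 001011
Remainder (last 5 bits) = 10110. This is the CRC / FCS.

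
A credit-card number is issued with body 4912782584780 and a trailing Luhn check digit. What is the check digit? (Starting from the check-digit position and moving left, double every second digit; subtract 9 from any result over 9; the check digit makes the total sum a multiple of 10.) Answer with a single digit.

Partial digits right→left: 0 8 7 4 8 5 2 8 7 2 1 9 4
Double every second digit counting from the check-digit position (so the 1st, 3rd, 5th, ... of the partial from the right).
  doubled (with −9 where >9): 0 5 7 4 5 2 8 → sum 31
  kept as-is: 8 4 5 8 2 9 → sum 36
Total = 31 + 36 = 67.
Check digit = (10 − (67 mod 10)) mod 10 = 3.

3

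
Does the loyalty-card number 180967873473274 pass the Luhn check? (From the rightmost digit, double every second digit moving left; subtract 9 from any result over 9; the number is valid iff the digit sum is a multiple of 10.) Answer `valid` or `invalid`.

From the right, keep odd positions and double even positions (subtract 9 from any doubled value over 9):
  doubled (positions 2,4,...): 5 6 8 5 5 9 7 → sum 45
  kept (positions 1,3,...): 4 2 7 3 8 6 0 1 → sum 31
Total = 76.
76 mod 10 = 6, so the number is invalid.

invalid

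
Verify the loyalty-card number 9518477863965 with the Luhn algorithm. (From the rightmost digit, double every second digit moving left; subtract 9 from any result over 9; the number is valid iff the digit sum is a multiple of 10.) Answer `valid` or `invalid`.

valid

From the right, keep odd positions and double even positions (subtract 9 from any doubled value over 9):
  doubled (positions 2,4,...): 3 6 7 5 7 1 → sum 29
  kept (positions 1,3,...): 5 9 6 7 4 1 9 → sum 41
Total = 70.
70 mod 10 = 0, so the number is valid.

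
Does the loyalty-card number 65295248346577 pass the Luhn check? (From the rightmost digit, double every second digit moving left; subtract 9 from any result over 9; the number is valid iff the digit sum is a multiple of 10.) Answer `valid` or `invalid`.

valid

From the right, keep odd positions and double even positions (subtract 9 from any doubled value over 9):
  doubled (positions 2,4,...): 5 3 6 8 1 4 3 → sum 30
  kept (positions 1,3,...): 7 5 4 8 2 9 5 → sum 40
Total = 70.
70 mod 10 = 0, so the number is valid.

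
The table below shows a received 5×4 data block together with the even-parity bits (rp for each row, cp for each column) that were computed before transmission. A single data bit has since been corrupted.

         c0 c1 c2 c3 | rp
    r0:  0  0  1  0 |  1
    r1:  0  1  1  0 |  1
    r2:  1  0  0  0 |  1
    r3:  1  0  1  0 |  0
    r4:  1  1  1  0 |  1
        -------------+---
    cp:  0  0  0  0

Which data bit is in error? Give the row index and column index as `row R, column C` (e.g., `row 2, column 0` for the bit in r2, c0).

Recompute each row's even parity and compare to rp:
  r0: data parity 1, sent rp 1 → ok
  r1: data parity 0, sent rp 1 → mismatch
  r2: data parity 1, sent rp 1 → ok
  r3: data parity 0, sent rp 0 → ok
  r4: data parity 1, sent rp 1 → ok
Recompute each column's even parity and compare to cp:
  c0: data parity 1, sent cp 0 → mismatch
  c1: data parity 0, sent cp 0 → ok
  c2: data parity 0, sent cp 0 → ok
  c3: data parity 0, sent cp 0 → ok
Exactly one row (r1) and one column (c0) fail → the flipped bit is at their intersection.

row 1, column 0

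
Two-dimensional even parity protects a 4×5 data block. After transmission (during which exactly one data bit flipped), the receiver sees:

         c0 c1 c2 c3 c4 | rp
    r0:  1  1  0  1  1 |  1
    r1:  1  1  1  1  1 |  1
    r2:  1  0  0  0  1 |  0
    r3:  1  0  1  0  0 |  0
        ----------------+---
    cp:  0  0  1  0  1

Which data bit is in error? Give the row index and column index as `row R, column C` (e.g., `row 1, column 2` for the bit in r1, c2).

Recompute each row's even parity and compare to rp:
  r0: data parity 0, sent rp 1 → mismatch
  r1: data parity 1, sent rp 1 → ok
  r2: data parity 0, sent rp 0 → ok
  r3: data parity 0, sent rp 0 → ok
Recompute each column's even parity and compare to cp:
  c0: data parity 0, sent cp 0 → ok
  c1: data parity 0, sent cp 0 → ok
  c2: data parity 0, sent cp 1 → mismatch
  c3: data parity 0, sent cp 0 → ok
  c4: data parity 1, sent cp 1 → ok
Exactly one row (r0) and one column (c2) fail → the flipped bit is at their intersection.

row 0, column 2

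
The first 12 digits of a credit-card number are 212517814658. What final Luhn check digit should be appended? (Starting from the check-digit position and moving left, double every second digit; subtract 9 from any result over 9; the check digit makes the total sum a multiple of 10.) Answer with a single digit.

Partial digits right→left: 8 5 6 4 1 8 7 1 5 2 1 2
Double every second digit counting from the check-digit position (so the 1st, 3rd, 5th, ... of the partial from the right).
  doubled (with −9 where >9): 7 3 2 5 1 2 → sum 20
  kept as-is: 5 4 8 1 2 2 → sum 22
Total = 20 + 22 = 42.
Check digit = (10 − (42 mod 10)) mod 10 = 8.

8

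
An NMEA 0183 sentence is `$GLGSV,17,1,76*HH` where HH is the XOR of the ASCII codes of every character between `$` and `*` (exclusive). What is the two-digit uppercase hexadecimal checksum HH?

XOR the ASCII codes of the payload characters:
  'G' = 0x47 → acc = 0x47
  'L' = 0x4C → acc = 0x0B
  'G' = 0x47 → acc = 0x4C
  'S' = 0x53 → acc = 0x1F
  'V' = 0x56 → acc = 0x49
  ',' = 0x2C → acc = 0x65
  '1' = 0x31 → acc = 0x54
  '7' = 0x37 → acc = 0x63
  ',' = 0x2C → acc = 0x4F
  '1' = 0x31 → acc = 0x7E
  ',' = 0x2C → acc = 0x52
  '7' = 0x37 → acc = 0x65
  '6' = 0x36 → acc = 0x53
Checksum = 0x53.

53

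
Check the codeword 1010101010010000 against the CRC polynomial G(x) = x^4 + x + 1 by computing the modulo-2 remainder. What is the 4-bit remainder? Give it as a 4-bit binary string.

0000

Modulo-2 division of 1010101010010000 by 10011:
  pos 0: 10101 XOR 10011 = 00110
  pos 2: 11001 XOR 10011 = 01010
  pos 3: 10100 XOR 10011 = 00111
  pos 5: 11110 XOR 10011 = 01101
  pos 6: 11010 XOR 10011 = 01001
  pos 7: 10011 XOR 10011 = 00000
Remainder = 0000 (zero — the frame passes the CRC check).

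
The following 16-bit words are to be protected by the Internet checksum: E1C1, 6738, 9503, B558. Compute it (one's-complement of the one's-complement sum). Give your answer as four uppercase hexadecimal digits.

6CA9

One's-complement addition (fold any carry out of bit 15 back into bit 0):
  0xE1C1 + 0x6738 = 0x148F9 → wrap carry → 0x48FA
  0x48FA + 0x9503 = 0x0DDFD
  0xDDFD + 0xB558 = 0x19355 → wrap carry → 0x9356
One's-complement sum = 0x9356.
Checksum = ~0x9356 & 0xFFFF = 0x6CA9.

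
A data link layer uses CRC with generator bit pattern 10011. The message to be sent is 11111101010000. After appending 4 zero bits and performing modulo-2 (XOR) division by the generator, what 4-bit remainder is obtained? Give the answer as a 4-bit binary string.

Append 4 zeros: 111111010100000000. Divide by 10011 (XOR where the leading bit is 1):
  pos 0: 11111 XOR 10011 = 01100
  pos 1: 11001 XOR 10011 = 01010
  pos 2: 10100 XOR 10011 = 00111
  pos 4: 11110 XOR 10011 = 01101
  pos 5: 11011 XOR 10011 = 01000
  pos 6: 10000 XOR 10011 = 00011
  pos 9: 11000 XOR 10011 = 01011
  pos 10: 10110 XOR 10011 = 00101
  pos 12: 10100 XOR 10011 = 00111
Remainder (last 4 bits) = 1110. This is the CRC / FCS.

1110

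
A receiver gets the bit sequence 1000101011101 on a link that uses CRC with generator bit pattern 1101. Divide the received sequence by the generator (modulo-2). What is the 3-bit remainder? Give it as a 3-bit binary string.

000

Modulo-2 division of 1000101011101 by 1101:
  pos 0: 1000 XOR 1101 = 0101
  pos 1: 1011 XOR 1101 = 0110
  pos 2: 1100 XOR 1101 = 0001
  pos 5: 1101 XOR 1101 = 0000
  pos 9: 1101 XOR 1101 = 0000
Remainder = 000 (zero — the frame passes the CRC check).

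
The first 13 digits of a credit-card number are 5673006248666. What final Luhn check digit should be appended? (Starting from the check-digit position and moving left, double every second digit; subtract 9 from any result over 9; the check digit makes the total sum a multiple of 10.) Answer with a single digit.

2

Partial digits right→left: 6 6 6 8 4 2 6 0 0 3 7 6 5
Double every second digit counting from the check-digit position (so the 1st, 3rd, 5th, ... of the partial from the right).
  doubled (with −9 where >9): 3 3 8 3 0 5 1 → sum 23
  kept as-is: 6 8 2 0 3 6 → sum 25
Total = 23 + 25 = 48.
Check digit = (10 − (48 mod 10)) mod 10 = 2.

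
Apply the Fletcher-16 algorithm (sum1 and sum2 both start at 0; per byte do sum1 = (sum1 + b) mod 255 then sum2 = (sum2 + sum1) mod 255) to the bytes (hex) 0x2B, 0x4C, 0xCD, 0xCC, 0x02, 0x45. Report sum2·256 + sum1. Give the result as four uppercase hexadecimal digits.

6759

Running sums (mod 255):
  after byte 0 (0x2B): sum1=43, sum2=43
  after byte 1 (0x4C): sum1=119, sum2=162
  after byte 2 (0xCD): sum1=69, sum2=231
  after byte 3 (0xCC): sum1=18, sum2=249
  after byte 4 (0x02): sum1=20, sum2=14
  after byte 5 (0x45): sum1=89, sum2=103
Checksum = sum2·256 + sum1 = 103·256 + 89 = 26457 = 0x6759.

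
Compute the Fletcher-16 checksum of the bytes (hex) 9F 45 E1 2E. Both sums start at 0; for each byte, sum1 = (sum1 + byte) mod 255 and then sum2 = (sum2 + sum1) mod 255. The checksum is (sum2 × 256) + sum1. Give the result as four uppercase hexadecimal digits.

40F4

Running sums (mod 255):
  after byte 0 (9F): sum1=159, sum2=159
  after byte 1 (45): sum1=228, sum2=132
  after byte 2 (E1): sum1=198, sum2=75
  after byte 3 (2E): sum1=244, sum2=64
Checksum = sum2·256 + sum1 = 64·256 + 244 = 16628 = 0x40F4.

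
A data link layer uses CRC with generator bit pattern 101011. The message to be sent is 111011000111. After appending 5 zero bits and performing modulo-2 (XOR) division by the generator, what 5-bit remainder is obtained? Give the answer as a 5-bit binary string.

11011

Append 5 zeros: 11101100011100000. Divide by 101011 (XOR where the leading bit is 1):
  pos 0: 111011 XOR 101011 = 010000
  pos 1: 100000 XOR 101011 = 001011
  pos 3: 101100 XOR 101011 = 000111
  pos 6: 111111 XOR 101011 = 010100
  pos 7: 101000 XOR 101011 = 000011
  pos 11: 110000 XOR 101011 = 011011
Remainder (last 5 bits) = 11011. This is the CRC / FCS.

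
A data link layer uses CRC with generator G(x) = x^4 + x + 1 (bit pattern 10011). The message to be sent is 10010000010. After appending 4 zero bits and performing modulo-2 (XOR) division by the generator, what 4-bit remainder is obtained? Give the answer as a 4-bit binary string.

0001

Append 4 zeros: 100100000100000. Divide by 10011 (XOR where the leading bit is 1):
  pos 0: 10010 XOR 10011 = 00001
  pos 4: 10000 XOR 10011 = 00011
  pos 7: 11100 XOR 10011 = 01111
  pos 8: 11110 XOR 10011 = 01101
  pos 9: 11010 XOR 10011 = 01001
  pos 10: 10010 XOR 10011 = 00001
Remainder (last 4 bits) = 0001. This is the CRC / FCS.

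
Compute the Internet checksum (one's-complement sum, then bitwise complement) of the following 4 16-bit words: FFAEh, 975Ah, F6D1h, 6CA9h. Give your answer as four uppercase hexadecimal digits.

057B

One's-complement addition (fold any carry out of bit 15 back into bit 0):
  0xFFAE + 0x975A = 0x19708 → wrap carry → 0x9709
  0x9709 + 0xF6D1 = 0x18DDA → wrap carry → 0x8DDB
  0x8DDB + 0x6CA9 = 0x0FA84
One's-complement sum = 0xFA84.
Checksum = ~0xFA84 & 0xFFFF = 0x057B.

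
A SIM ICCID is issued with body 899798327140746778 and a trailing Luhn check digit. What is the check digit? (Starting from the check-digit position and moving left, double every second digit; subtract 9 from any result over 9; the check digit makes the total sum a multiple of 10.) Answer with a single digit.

Partial digits right→left: 8 7 7 6 4 7 0 4 1 7 2 3 8 9 7 9 9 8
Double every second digit counting from the check-digit position (so the 1st, 3rd, 5th, ... of the partial from the right).
  doubled (with −9 where >9): 7 5 8 0 2 4 7 5 9 → sum 47
  kept as-is: 7 6 7 4 7 3 9 9 8 → sum 60
Total = 47 + 60 = 107.
Check digit = (10 − (107 mod 10)) mod 10 = 3.

3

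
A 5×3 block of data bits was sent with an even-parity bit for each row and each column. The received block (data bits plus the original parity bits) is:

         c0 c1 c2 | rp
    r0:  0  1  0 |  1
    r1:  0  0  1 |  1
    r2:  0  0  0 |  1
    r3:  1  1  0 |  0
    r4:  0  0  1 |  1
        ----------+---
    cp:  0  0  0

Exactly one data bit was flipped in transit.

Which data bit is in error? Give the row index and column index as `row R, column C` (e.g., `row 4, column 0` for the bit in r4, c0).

Recompute each row's even parity and compare to rp:
  r0: data parity 1, sent rp 1 → ok
  r1: data parity 1, sent rp 1 → ok
  r2: data parity 0, sent rp 1 → mismatch
  r3: data parity 0, sent rp 0 → ok
  r4: data parity 1, sent rp 1 → ok
Recompute each column's even parity and compare to cp:
  c0: data parity 1, sent cp 0 → mismatch
  c1: data parity 0, sent cp 0 → ok
  c2: data parity 0, sent cp 0 → ok
Exactly one row (r2) and one column (c0) fail → the flipped bit is at their intersection.

row 2, column 0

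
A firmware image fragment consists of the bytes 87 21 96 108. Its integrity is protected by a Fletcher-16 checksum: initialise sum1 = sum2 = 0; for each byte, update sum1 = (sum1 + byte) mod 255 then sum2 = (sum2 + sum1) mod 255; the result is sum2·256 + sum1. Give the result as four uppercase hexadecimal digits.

C939

Running sums (mod 255):
  after byte 0 (87): sum1=87, sum2=87
  after byte 1 (21): sum1=108, sum2=195
  after byte 2 (96): sum1=204, sum2=144
  after byte 3 (108): sum1=57, sum2=201
Checksum = sum2·256 + sum1 = 201·256 + 57 = 51513 = 0xC939.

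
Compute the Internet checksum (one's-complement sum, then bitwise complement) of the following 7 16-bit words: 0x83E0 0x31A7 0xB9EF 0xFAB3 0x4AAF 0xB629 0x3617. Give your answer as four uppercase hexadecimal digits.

One's-complement addition (fold any carry out of bit 15 back into bit 0):
  0x83E0 + 0x31A7 = 0x0B587
  0xB587 + 0xB9EF = 0x16F76 → wrap carry → 0x6F77
  0x6F77 + 0xFAB3 = 0x16A2A → wrap carry → 0x6A2B
  0x6A2B + 0x4AAF = 0x0B4DA
  0xB4DA + 0xB629 = 0x16B03 → wrap carry → 0x6B04
  0x6B04 + 0x3617 = 0x0A11B
One's-complement sum = 0xA11B.
Checksum = ~0xA11B & 0xFFFF = 0x5EE4.

5EE4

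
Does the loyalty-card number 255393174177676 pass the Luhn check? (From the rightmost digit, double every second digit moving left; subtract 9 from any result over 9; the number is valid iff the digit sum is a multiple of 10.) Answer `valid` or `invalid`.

valid

From the right, keep odd positions and double even positions (subtract 9 from any doubled value over 9):
  doubled (positions 2,4,...): 5 5 2 5 6 6 1 → sum 30
  kept (positions 1,3,...): 6 6 7 4 1 9 5 2 → sum 40
Total = 70.
70 mod 10 = 0, so the number is valid.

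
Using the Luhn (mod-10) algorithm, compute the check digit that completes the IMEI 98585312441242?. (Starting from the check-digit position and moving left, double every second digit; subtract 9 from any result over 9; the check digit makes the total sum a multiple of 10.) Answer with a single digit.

Partial digits right→left: 2 4 2 1 4 4 2 1 3 5 8 5 8 9
Double every second digit counting from the check-digit position (so the 1st, 3rd, 5th, ... of the partial from the right).
  doubled (with −9 where >9): 4 4 8 4 6 7 7 → sum 40
  kept as-is: 4 1 4 1 5 5 9 → sum 29
Total = 40 + 29 = 69.
Check digit = (10 − (69 mod 10)) mod 10 = 1.

1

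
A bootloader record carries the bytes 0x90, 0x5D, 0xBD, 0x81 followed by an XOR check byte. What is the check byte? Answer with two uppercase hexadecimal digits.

XOR the bytes together:
  start with 0x90
  0x90 ⊕ 0x5D = 0xCD
  0xCD ⊕ 0xBD = 0x70
  0x70 ⊕ 0x81 = 0xF1

F1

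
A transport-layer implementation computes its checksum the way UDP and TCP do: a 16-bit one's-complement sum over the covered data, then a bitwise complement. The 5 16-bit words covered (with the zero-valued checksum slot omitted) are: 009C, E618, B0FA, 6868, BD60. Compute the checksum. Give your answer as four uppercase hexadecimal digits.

One's-complement addition (fold any carry out of bit 15 back into bit 0):
  0x009C + 0xE618 = 0x0E6B4
  0xE6B4 + 0xB0FA = 0x197AE → wrap carry → 0x97AF
  0x97AF + 0x6868 = 0x10017 → wrap carry → 0x0018
  0x0018 + 0xBD60 = 0x0BD78
One's-complement sum = 0xBD78.
Checksum = ~0xBD78 & 0xFFFF = 0x4287.

4287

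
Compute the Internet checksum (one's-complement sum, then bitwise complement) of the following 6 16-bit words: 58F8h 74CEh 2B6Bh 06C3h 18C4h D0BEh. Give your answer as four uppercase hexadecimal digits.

1688

One's-complement addition (fold any carry out of bit 15 back into bit 0):
  0x58F8 + 0x74CE = 0x0CDC6
  0xCDC6 + 0x2B6B = 0x0F931
  0xF931 + 0x06C3 = 0x0FFF4
  0xFFF4 + 0x18C4 = 0x118B8 → wrap carry → 0x18B9
  0x18B9 + 0xD0BE = 0x0E977
One's-complement sum = 0xE977.
Checksum = ~0xE977 & 0xFFFF = 0x1688.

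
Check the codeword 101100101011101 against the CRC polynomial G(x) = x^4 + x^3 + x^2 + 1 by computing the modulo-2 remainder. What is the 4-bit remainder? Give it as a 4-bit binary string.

Modulo-2 division of 101100101011101 by 11101:
  pos 0: 10110 XOR 11101 = 01011
  pos 1: 10110 XOR 11101 = 01011
  pos 2: 10111 XOR 11101 = 01010
  pos 3: 10100 XOR 11101 = 01001
  pos 4: 10011 XOR 11101 = 01110
  pos 5: 11100 XOR 11101 = 00001
  pos 9: 11110 XOR 11101 = 00011
Remainder = 0111 (nonzero — an error is detected).

0111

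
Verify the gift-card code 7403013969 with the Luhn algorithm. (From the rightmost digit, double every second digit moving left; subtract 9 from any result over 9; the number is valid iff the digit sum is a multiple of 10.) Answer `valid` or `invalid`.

From the right, keep odd positions and double even positions (subtract 9 from any doubled value over 9):
  doubled (positions 2,4,...): 3 6 0 0 5 → sum 14
  kept (positions 1,3,...): 9 9 1 3 4 → sum 26
Total = 40.
40 mod 10 = 0, so the number is valid.

valid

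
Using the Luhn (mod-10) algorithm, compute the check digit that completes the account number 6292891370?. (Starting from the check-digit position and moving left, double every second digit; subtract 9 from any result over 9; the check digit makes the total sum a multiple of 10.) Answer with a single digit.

Partial digits right→left: 0 7 3 1 9 8 2 9 2 6
Double every second digit counting from the check-digit position (so the 1st, 3rd, 5th, ... of the partial from the right).
  doubled (with −9 where >9): 0 6 9 4 4 → sum 23
  kept as-is: 7 1 8 9 6 → sum 31
Total = 23 + 31 = 54.
Check digit = (10 − (54 mod 10)) mod 10 = 6.

6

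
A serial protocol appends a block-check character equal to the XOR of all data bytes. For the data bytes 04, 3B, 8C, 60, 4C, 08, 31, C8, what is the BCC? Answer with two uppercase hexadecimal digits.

6E

XOR the bytes together:
  start with 0x04
  0x04 ⊕ 0x3B = 0x3F
  0x3F ⊕ 0x8C = 0xB3
  0xB3 ⊕ 0x60 = 0xD3
  0xD3 ⊕ 0x4C = 0x9F
  0x9F ⊕ 0x08 = 0x97
  0x97 ⊕ 0x31 = 0xA6
  0xA6 ⊕ 0xC8 = 0x6E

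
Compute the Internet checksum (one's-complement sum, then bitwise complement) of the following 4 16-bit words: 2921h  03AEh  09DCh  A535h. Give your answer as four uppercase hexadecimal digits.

One's-complement addition (fold any carry out of bit 15 back into bit 0):
  0x2921 + 0x03AE = 0x02CCF
  0x2CCF + 0x09DC = 0x036AB
  0x36AB + 0xA535 = 0x0DBE0
One's-complement sum = 0xDBE0.
Checksum = ~0xDBE0 & 0xFFFF = 0x241F.

241F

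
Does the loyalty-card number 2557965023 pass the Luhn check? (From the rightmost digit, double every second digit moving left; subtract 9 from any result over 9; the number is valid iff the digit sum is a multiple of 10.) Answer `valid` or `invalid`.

From the right, keep odd positions and double even positions (subtract 9 from any doubled value over 9):
  doubled (positions 2,4,...): 4 1 9 1 4 → sum 19
  kept (positions 1,3,...): 3 0 6 7 5 → sum 21
Total = 40.
40 mod 10 = 0, so the number is valid.

valid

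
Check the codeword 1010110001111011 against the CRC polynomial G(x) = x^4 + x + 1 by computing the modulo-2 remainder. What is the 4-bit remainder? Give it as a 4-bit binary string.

0111

Modulo-2 division of 1010110001111011 by 10011:
  pos 0: 10101 XOR 10011 = 00110
  pos 2: 11010 XOR 10011 = 01001
  pos 3: 10010 XOR 10011 = 00001
  pos 7: 10111 XOR 10011 = 00100
  pos 9: 10010 XOR 10011 = 00001
Remainder = 0111 (nonzero — an error is detected).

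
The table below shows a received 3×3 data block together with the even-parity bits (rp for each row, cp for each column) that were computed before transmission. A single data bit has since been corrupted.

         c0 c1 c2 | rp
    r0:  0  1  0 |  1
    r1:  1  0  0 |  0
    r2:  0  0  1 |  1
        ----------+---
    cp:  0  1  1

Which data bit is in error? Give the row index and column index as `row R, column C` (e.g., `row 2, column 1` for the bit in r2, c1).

row 1, column 0

Recompute each row's even parity and compare to rp:
  r0: data parity 1, sent rp 1 → ok
  r1: data parity 1, sent rp 0 → mismatch
  r2: data parity 1, sent rp 1 → ok
Recompute each column's even parity and compare to cp:
  c0: data parity 1, sent cp 0 → mismatch
  c1: data parity 1, sent cp 1 → ok
  c2: data parity 1, sent cp 1 → ok
Exactly one row (r1) and one column (c0) fail → the flipped bit is at their intersection.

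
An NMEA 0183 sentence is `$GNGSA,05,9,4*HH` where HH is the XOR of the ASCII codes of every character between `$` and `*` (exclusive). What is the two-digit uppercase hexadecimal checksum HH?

XOR the ASCII codes of the payload characters:
  'G' = 0x47 → acc = 0x47
  'N' = 0x4E → acc = 0x09
  'G' = 0x47 → acc = 0x4E
  'S' = 0x53 → acc = 0x1D
  'A' = 0x41 → acc = 0x5C
  ',' = 0x2C → acc = 0x70
  '0' = 0x30 → acc = 0x40
  '5' = 0x35 → acc = 0x75
  ',' = 0x2C → acc = 0x59
  '9' = 0x39 → acc = 0x60
  ',' = 0x2C → acc = 0x4C
  '4' = 0x34 → acc = 0x78
Checksum = 0x78.

78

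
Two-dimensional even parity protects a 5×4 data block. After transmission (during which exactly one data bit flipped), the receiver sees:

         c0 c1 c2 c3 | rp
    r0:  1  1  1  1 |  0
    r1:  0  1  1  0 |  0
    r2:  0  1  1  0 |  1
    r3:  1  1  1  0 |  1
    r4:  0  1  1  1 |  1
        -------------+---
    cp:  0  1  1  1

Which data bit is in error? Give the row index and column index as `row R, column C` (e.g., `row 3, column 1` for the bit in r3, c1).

Recompute each row's even parity and compare to rp:
  r0: data parity 0, sent rp 0 → ok
  r1: data parity 0, sent rp 0 → ok
  r2: data parity 0, sent rp 1 → mismatch
  r3: data parity 1, sent rp 1 → ok
  r4: data parity 1, sent rp 1 → ok
Recompute each column's even parity and compare to cp:
  c0: data parity 0, sent cp 0 → ok
  c1: data parity 1, sent cp 1 → ok
  c2: data parity 1, sent cp 1 → ok
  c3: data parity 0, sent cp 1 → mismatch
Exactly one row (r2) and one column (c3) fail → the flipped bit is at their intersection.

row 2, column 3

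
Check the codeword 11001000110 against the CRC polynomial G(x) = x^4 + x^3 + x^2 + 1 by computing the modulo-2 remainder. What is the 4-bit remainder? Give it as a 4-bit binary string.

Modulo-2 division of 11001000110 by 11101:
  pos 0: 11001 XOR 11101 = 00100
  pos 2: 10000 XOR 11101 = 01101
  pos 3: 11010 XOR 11101 = 00111
  pos 5: 11111 XOR 11101 = 00010
Remainder = 0100 (nonzero — an error is detected).

0100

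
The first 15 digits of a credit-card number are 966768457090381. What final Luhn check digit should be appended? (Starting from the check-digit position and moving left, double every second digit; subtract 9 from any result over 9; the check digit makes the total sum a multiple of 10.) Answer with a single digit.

Partial digits right→left: 1 8 3 0 9 0 7 5 4 8 6 7 6 6 9
Double every second digit counting from the check-digit position (so the 1st, 3rd, 5th, ... of the partial from the right).
  doubled (with −9 where >9): 2 6 9 5 8 3 3 9 → sum 45
  kept as-is: 8 0 0 5 8 7 6 → sum 34
Total = 45 + 34 = 79.
Check digit = (10 − (79 mod 10)) mod 10 = 1.

1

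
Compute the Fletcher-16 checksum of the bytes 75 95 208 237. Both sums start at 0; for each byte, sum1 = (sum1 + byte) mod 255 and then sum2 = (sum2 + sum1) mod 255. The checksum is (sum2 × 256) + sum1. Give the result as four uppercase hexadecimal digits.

DA69

Running sums (mod 255):
  after byte 0 (75): sum1=75, sum2=75
  after byte 1 (95): sum1=170, sum2=245
  after byte 2 (208): sum1=123, sum2=113
  after byte 3 (237): sum1=105, sum2=218
Checksum = sum2·256 + sum1 = 218·256 + 105 = 55913 = 0xDA69.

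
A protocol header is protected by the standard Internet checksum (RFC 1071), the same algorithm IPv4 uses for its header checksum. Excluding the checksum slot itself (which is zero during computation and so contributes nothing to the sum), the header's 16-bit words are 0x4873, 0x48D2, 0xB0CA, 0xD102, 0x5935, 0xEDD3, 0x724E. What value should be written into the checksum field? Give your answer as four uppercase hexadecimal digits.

One's-complement addition (fold any carry out of bit 15 back into bit 0):
  0x4873 + 0x48D2 = 0x09145
  0x9145 + 0xB0CA = 0x1420F → wrap carry → 0x4210
  0x4210 + 0xD102 = 0x11312 → wrap carry → 0x1313
  0x1313 + 0x5935 = 0x06C48
  0x6C48 + 0xEDD3 = 0x15A1B → wrap carry → 0x5A1C
  0x5A1C + 0x724E = 0x0CC6A
One's-complement sum = 0xCC6A.
Checksum = ~0xCC6A & 0xFFFF = 0x3395.

3395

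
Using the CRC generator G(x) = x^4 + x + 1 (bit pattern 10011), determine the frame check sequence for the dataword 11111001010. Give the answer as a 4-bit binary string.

1111

Append 4 zeros: 111110010100000. Divide by 10011 (XOR where the leading bit is 1):
  pos 0: 11111 XOR 10011 = 01100
  pos 1: 11000 XOR 10011 = 01011
  pos 2: 10110 XOR 10011 = 00101
  pos 4: 10110 XOR 10011 = 00101
  pos 6: 10110 XOR 10011 = 00101
  pos 8: 10100 XOR 10011 = 00111
  pos 10: 11100 XOR 10011 = 01111
Remainder (last 4 bits) = 1111. This is the CRC / FCS.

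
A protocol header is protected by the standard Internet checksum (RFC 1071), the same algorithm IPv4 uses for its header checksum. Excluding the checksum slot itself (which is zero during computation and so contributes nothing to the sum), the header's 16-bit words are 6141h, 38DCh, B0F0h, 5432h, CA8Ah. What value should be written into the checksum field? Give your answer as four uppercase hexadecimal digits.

9634

One's-complement addition (fold any carry out of bit 15 back into bit 0):
  0x6141 + 0x38DC = 0x09A1D
  0x9A1D + 0xB0F0 = 0x14B0D → wrap carry → 0x4B0E
  0x4B0E + 0x5432 = 0x09F40
  0x9F40 + 0xCA8A = 0x169CA → wrap carry → 0x69CB
One's-complement sum = 0x69CB.
Checksum = ~0x69CB & 0xFFFF = 0x9634.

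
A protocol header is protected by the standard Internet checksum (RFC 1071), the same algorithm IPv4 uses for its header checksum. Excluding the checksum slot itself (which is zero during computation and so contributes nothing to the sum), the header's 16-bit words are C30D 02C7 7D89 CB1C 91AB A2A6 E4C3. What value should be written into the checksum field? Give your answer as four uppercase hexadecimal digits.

One's-complement addition (fold any carry out of bit 15 back into bit 0):
  0xC30D + 0x02C7 = 0x0C5D4
  0xC5D4 + 0x7D89 = 0x1435D → wrap carry → 0x435E
  0x435E + 0xCB1C = 0x10E7A → wrap carry → 0x0E7B
  0x0E7B + 0x91AB = 0x0A026
  0xA026 + 0xA2A6 = 0x142CC → wrap carry → 0x42CD
  0x42CD + 0xE4C3 = 0x12790 → wrap carry → 0x2791
One's-complement sum = 0x2791.
Checksum = ~0x2791 & 0xFFFF = 0xD86E.

D86E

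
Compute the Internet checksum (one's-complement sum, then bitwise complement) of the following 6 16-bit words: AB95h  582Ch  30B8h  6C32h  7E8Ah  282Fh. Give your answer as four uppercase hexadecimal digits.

B899

One's-complement addition (fold any carry out of bit 15 back into bit 0):
  0xAB95 + 0x582C = 0x103C1 → wrap carry → 0x03C2
  0x03C2 + 0x30B8 = 0x0347A
  0x347A + 0x6C32 = 0x0A0AC
  0xA0AC + 0x7E8A = 0x11F36 → wrap carry → 0x1F37
  0x1F37 + 0x282F = 0x04766
One's-complement sum = 0x4766.
Checksum = ~0x4766 & 0xFFFF = 0xB899.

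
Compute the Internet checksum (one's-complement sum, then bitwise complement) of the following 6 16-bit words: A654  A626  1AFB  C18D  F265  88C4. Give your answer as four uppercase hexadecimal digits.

5BD1

One's-complement addition (fold any carry out of bit 15 back into bit 0):
  0xA654 + 0xA626 = 0x14C7A → wrap carry → 0x4C7B
  0x4C7B + 0x1AFB = 0x06776
  0x6776 + 0xC18D = 0x12903 → wrap carry → 0x2904
  0x2904 + 0xF265 = 0x11B69 → wrap carry → 0x1B6A
  0x1B6A + 0x88C4 = 0x0A42E
One's-complement sum = 0xA42E.
Checksum = ~0xA42E & 0xFFFF = 0x5BD1.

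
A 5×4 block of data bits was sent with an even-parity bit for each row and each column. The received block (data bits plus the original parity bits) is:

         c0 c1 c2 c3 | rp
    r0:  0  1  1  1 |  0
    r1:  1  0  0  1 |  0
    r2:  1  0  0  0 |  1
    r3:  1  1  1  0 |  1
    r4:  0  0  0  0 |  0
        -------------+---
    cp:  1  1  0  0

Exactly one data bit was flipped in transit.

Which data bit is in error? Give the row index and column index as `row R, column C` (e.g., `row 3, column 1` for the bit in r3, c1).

row 0, column 1

Recompute each row's even parity and compare to rp:
  r0: data parity 1, sent rp 0 → mismatch
  r1: data parity 0, sent rp 0 → ok
  r2: data parity 1, sent rp 1 → ok
  r3: data parity 1, sent rp 1 → ok
  r4: data parity 0, sent rp 0 → ok
Recompute each column's even parity and compare to cp:
  c0: data parity 1, sent cp 1 → ok
  c1: data parity 0, sent cp 1 → mismatch
  c2: data parity 0, sent cp 0 → ok
  c3: data parity 0, sent cp 0 → ok
Exactly one row (r0) and one column (c1) fail → the flipped bit is at their intersection.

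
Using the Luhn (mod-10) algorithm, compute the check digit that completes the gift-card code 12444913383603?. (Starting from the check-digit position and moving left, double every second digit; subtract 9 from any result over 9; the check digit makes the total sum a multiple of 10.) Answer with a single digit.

Partial digits right→left: 3 0 6 3 8 3 3 1 9 4 4 4 2 1
Double every second digit counting from the check-digit position (so the 1st, 3rd, 5th, ... of the partial from the right).
  doubled (with −9 where >9): 6 3 7 6 9 8 4 → sum 43
  kept as-is: 0 3 3 1 4 4 1 → sum 16
Total = 43 + 16 = 59.
Check digit = (10 − (59 mod 10)) mod 10 = 1.

1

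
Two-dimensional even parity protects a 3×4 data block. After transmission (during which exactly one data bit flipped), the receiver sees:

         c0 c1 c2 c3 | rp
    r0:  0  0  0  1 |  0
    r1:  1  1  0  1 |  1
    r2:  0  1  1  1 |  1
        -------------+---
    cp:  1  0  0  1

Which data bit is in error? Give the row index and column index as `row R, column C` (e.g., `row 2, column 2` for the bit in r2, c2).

row 0, column 2

Recompute each row's even parity and compare to rp:
  r0: data parity 1, sent rp 0 → mismatch
  r1: data parity 1, sent rp 1 → ok
  r2: data parity 1, sent rp 1 → ok
Recompute each column's even parity and compare to cp:
  c0: data parity 1, sent cp 1 → ok
  c1: data parity 0, sent cp 0 → ok
  c2: data parity 1, sent cp 0 → mismatch
  c3: data parity 1, sent cp 1 → ok
Exactly one row (r0) and one column (c2) fail → the flipped bit is at their intersection.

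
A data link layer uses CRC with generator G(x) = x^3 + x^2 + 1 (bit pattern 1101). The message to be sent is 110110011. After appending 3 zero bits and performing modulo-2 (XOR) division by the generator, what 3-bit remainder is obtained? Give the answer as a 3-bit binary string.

011

Append 3 zeros: 110110011000. Divide by 1101 (XOR where the leading bit is 1):
  pos 0: 1101 XOR 1101 = 0000
  pos 4: 1001 XOR 1101 = 0100
  pos 5: 1001 XOR 1101 = 0100
  pos 6: 1000 XOR 1101 = 0101
  pos 7: 1010 XOR 1101 = 0111
  pos 8: 1110 XOR 1101 = 0011
Remainder (last 3 bits) = 011. This is the CRC / FCS.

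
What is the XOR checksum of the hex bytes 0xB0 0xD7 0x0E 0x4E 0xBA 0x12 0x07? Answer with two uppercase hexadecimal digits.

XOR the bytes together:
  start with 0xB0
  0xB0 ⊕ 0xD7 = 0x67
  0x67 ⊕ 0x0E = 0x69
  0x69 ⊕ 0x4E = 0x27
  0x27 ⊕ 0xBA = 0x9D
  0x9D ⊕ 0x12 = 0x8F
  0x8F ⊕ 0x07 = 0x88

88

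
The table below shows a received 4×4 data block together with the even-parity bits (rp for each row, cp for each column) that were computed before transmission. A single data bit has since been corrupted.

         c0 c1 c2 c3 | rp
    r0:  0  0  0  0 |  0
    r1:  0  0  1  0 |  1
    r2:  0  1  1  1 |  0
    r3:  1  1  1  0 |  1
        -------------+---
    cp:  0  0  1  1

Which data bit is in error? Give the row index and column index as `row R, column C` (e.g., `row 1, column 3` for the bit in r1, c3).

Recompute each row's even parity and compare to rp:
  r0: data parity 0, sent rp 0 → ok
  r1: data parity 1, sent rp 1 → ok
  r2: data parity 1, sent rp 0 → mismatch
  r3: data parity 1, sent rp 1 → ok
Recompute each column's even parity and compare to cp:
  c0: data parity 1, sent cp 0 → mismatch
  c1: data parity 0, sent cp 0 → ok
  c2: data parity 1, sent cp 1 → ok
  c3: data parity 1, sent cp 1 → ok
Exactly one row (r2) and one column (c0) fail → the flipped bit is at their intersection.

row 2, column 0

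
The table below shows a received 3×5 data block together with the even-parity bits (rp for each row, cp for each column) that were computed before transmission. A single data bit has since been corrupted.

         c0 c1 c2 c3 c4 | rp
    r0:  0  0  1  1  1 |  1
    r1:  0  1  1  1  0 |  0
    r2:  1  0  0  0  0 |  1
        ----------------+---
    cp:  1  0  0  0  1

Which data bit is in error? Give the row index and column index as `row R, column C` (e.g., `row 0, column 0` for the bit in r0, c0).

row 1, column 1

Recompute each row's even parity and compare to rp:
  r0: data parity 1, sent rp 1 → ok
  r1: data parity 1, sent rp 0 → mismatch
  r2: data parity 1, sent rp 1 → ok
Recompute each column's even parity and compare to cp:
  c0: data parity 1, sent cp 1 → ok
  c1: data parity 1, sent cp 0 → mismatch
  c2: data parity 0, sent cp 0 → ok
  c3: data parity 0, sent cp 0 → ok
  c4: data parity 1, sent cp 1 → ok
Exactly one row (r1) and one column (c1) fail → the flipped bit is at their intersection.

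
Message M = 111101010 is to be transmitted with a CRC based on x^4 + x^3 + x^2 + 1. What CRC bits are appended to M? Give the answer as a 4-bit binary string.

0000

Append 4 zeros: 1111010100000. Divide by 11101 (XOR where the leading bit is 1):
  pos 0: 11110 XOR 11101 = 00011
  pos 3: 11101 XOR 11101 = 00000
Remainder (last 4 bits) = 0000. This is the CRC / FCS.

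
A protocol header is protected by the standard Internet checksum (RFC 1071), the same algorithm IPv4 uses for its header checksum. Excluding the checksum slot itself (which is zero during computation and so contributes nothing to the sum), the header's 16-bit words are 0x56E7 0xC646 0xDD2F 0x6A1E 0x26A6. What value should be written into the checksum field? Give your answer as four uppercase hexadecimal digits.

One's-complement addition (fold any carry out of bit 15 back into bit 0):
  0x56E7 + 0xC646 = 0x11D2D → wrap carry → 0x1D2E
  0x1D2E + 0xDD2F = 0x0FA5D
  0xFA5D + 0x6A1E = 0x1647B → wrap carry → 0x647C
  0x647C + 0x26A6 = 0x08B22
One's-complement sum = 0x8B22.
Checksum = ~0x8B22 & 0xFFFF = 0x74DD.

74DD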